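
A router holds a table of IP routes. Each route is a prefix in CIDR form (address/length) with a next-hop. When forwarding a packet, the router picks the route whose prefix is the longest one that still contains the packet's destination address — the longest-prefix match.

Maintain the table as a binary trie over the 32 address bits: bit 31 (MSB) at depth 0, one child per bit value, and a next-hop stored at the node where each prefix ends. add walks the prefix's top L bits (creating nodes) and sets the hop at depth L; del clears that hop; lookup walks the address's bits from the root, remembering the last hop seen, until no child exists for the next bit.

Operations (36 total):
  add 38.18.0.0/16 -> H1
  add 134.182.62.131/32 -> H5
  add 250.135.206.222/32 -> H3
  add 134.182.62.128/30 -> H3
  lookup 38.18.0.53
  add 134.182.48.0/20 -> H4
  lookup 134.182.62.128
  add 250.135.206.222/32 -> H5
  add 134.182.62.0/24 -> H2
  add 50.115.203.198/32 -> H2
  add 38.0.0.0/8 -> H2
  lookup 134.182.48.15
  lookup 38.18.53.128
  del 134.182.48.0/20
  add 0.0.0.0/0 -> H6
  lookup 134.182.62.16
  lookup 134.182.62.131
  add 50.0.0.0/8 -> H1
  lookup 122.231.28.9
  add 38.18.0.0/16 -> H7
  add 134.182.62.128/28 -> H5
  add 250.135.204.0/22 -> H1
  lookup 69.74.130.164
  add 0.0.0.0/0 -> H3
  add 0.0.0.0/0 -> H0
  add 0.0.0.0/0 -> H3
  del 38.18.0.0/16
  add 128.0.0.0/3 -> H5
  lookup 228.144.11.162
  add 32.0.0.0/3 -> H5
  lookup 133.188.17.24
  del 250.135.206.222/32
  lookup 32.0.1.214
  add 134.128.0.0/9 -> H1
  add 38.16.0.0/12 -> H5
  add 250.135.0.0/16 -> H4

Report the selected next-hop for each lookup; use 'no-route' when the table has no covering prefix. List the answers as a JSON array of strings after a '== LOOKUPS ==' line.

Process each operation:
  add 38.18.0.0/16 -> H1 at depth 16
  add 134.182.62.131/32 -> H5 at depth 32
  add 250.135.206.222/32 -> H3 at depth 32
  add 134.182.62.128/30 -> H3 at depth 30
  lookup 38.18.0.53: bits 0010011000010010 walk d0:-→d1:-→d2:-→d3:-→d4:-→d5:-→d6:-→d7:-→d8:-→d9:-→d10:-→d11:-→d12:-→d13:-→d14:-→d15:-→d16:H1 -> H1
  add 134.182.48.0/20 -> H4 at depth 20
  lookup 134.182.62.128: bits 100001101011011000111110100000 walk d0:-→d1:-→d2:-→d3:-→d4:-→d5:-→d6:-→d7:-→d8:-→d9:-→d10:-→d11:-→d12:-→d13:-→d14:-→d15:-→d16:-→d17:-→d18:-→d19:-→d20:H4→d21:-→d22:-→d23:-→d24:-→d25:-→d26:-→d27:-→d28:-→d29:-→d30:H3 -> H3
  add 250.135.206.222/32 -> H5 at depth 32
  add 134.182.62.0/24 -> H2 at depth 24
  add 50.115.203.198/32 -> H2 at depth 32
  add 38.0.0.0/8 -> H2 at depth 8
  lookup 134.182.48.15: bits 10000110101101100011 walk d0:-→d1:-→d2:-→d3:-→d4:-→d5:-→d6:-→d7:-→d8:-→d9:-→d10:-→d11:-→d12:-→d13:-→d14:-→d15:-→d16:-→d17:-→d18:-→d19:-→d20:H4 -> H4
  lookup 38.18.53.128: bits 0010011000010010 walk d0:-→d1:-→d2:-→d3:-→d4:-→d5:-→d6:-→d7:-→d8:H2→d9:-→d10:-→d11:-→d12:-→d13:-→d14:-→d15:-→d16:H1 -> H1
  del 134.182.48.0/20 (clear depth 20)
  add 0.0.0.0/0 -> H6 at depth 0
  lookup 134.182.62.16: bits 100001101011011000111110 walk d0:H6→d1:-→d2:-→d3:-→d4:-→d5:-→d6:-→d7:-→d8:-→d9:-→d10:-→d11:-→d12:-→d13:-→d14:-→d15:-→d16:-→d17:-→d18:-→d19:-→d20:-→d21:-→d22:-→d23:-→d24:H2 -> H2
  lookup 134.182.62.131: bits 10000110101101100011111010000011 walk d0:H6→d1:-→d2:-→d3:-→d4:-→d5:-→d6:-→d7:-→d8:-→d9:-→d10:-→d11:-→d12:-→d13:-→d14:-→d15:-→d16:-→d17:-→d18:-→d19:-→d20:-→d21:-→d22:-→d23:-→d24:H2→d25:-→d26:-→d27:-→d28:-→d29:-→d30:H3→d31:-→d32:H5 -> H5
  add 50.0.0.0/8 -> H1 at depth 8
  lookup 122.231.28.9: bits 0 walk d0:H6→d1:- -> H6
  add 38.18.0.0/16 -> H7 at depth 16
  add 134.182.62.128/28 -> H5 at depth 28
  add 250.135.204.0/22 -> H1 at depth 22
  lookup 69.74.130.164: bits 0 walk d0:H6→d1:- -> H6
  add 0.0.0.0/0 -> H3 at depth 0
  add 0.0.0.0/0 -> H0 at depth 0
  add 0.0.0.0/0 -> H3 at depth 0
  del 38.18.0.0/16 (clear depth 16)
  add 128.0.0.0/3 -> H5 at depth 3
  lookup 228.144.11.162: bits 111 walk d0:H3→d1:-→d2:-→d3:- -> H3
  add 32.0.0.0/3 -> H5 at depth 3
  lookup 133.188.17.24: bits 100001 walk d0:H3→d1:-→d2:-→d3:H5→d4:-→d5:-→d6:- -> H5
  del 250.135.206.222/32 (clear depth 32)
  lookup 32.0.1.214: bits 00100 walk d0:H3→d1:-→d2:-→d3:H5→d4:-→d5:- -> H5
  add 134.128.0.0/9 -> H1 at depth 9
  add 38.16.0.0/12 -> H5 at depth 12
  add 250.135.0.0/16 -> H4 at depth 16

== LOOKUPS ==
["H1","H3","H4","H1","H2","H5","H6","H6","H3","H5","H5"]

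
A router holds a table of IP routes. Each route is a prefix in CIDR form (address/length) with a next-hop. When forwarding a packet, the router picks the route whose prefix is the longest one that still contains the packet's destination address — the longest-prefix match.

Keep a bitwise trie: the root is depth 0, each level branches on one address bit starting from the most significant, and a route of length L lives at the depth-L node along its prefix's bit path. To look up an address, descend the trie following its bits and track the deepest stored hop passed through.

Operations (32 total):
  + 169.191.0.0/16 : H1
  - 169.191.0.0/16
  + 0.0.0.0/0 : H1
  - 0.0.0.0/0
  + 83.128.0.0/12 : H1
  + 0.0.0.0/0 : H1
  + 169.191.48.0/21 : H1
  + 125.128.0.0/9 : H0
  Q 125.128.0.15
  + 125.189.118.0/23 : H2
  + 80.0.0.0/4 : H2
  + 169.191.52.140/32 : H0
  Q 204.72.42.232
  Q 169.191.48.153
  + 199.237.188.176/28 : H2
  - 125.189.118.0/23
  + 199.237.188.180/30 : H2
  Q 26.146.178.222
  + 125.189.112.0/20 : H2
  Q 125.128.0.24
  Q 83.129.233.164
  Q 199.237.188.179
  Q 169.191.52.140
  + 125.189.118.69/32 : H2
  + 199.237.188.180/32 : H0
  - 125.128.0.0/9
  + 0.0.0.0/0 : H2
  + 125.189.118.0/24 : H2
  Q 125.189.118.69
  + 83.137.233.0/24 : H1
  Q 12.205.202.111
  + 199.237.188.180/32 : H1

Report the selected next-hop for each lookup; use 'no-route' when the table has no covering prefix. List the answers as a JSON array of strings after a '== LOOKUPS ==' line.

Process each operation:
  + 169.191.0.0/16 (H1) depth=16
  - 169.191.0.0/16 clear@16
  + 0.0.0.0/0 (H1) depth=0
  - 0.0.0.0/0 clear@0
  + 83.128.0.0/12 (H1) depth=12
  + 0.0.0.0/0 (H1) depth=0
  + 169.191.48.0/21 (H1) depth=21
  + 125.128.0.0/9 (H0) depth=9
  Q 125.128.0.15: descend 011111011 ; hops seen [H1,H0] ; pick H0
  + 125.189.118.0/23 (H2) depth=23
  + 80.0.0.0/4 (H2) depth=4
  + 169.191.52.140/32 (H0) depth=32
  Q 204.72.42.232: descend 1 ; hops seen [H1] ; pick H1
  Q 169.191.48.153: descend 101010011011111100110 ; hops seen [H1,H1] ; pick H1
  + 199.237.188.176/28 (H2) depth=28
  - 125.189.118.0/23 clear@23
  + 199.237.188.180/30 (H2) depth=30
  Q 26.146.178.222: descend 0 ; hops seen [H1] ; pick H1
  + 125.189.112.0/20 (H2) depth=20
  Q 125.128.0.24: descend 0111110110 ; hops seen [H1,H0] ; pick H0
  Q 83.129.233.164: descend 010100111000 ; hops seen [H1,H2,H1] ; pick H1
  Q 199.237.188.179: descend 11000111111011011011110010110 ; hops seen [H1,H2] ; pick H2
  Q 169.191.52.140: descend 10101001101111110011010010001100 ; hops seen [H1,H1,H0] ; pick H0
  + 125.189.118.69/32 (H2) depth=32
  + 199.237.188.180/32 (H0) depth=32
  - 125.128.0.0/9 clear@9
  + 0.0.0.0/0 (H2) depth=0
  + 125.189.118.0/24 (H2) depth=24
  Q 125.189.118.69: descend 01111101101111010111011001000101 ; hops seen [H2,H2,H2,H2] ; pick H2
  + 83.137.233.0/24 (H1) depth=24
  Q 12.205.202.111: descend 0 ; hops seen [H2] ; pick H2
  + 199.237.188.180/32 (H1) depth=32

== LOOKUPS ==
["H0","H1","H1","H1","H0","H1","H2","H0","H2","H2"]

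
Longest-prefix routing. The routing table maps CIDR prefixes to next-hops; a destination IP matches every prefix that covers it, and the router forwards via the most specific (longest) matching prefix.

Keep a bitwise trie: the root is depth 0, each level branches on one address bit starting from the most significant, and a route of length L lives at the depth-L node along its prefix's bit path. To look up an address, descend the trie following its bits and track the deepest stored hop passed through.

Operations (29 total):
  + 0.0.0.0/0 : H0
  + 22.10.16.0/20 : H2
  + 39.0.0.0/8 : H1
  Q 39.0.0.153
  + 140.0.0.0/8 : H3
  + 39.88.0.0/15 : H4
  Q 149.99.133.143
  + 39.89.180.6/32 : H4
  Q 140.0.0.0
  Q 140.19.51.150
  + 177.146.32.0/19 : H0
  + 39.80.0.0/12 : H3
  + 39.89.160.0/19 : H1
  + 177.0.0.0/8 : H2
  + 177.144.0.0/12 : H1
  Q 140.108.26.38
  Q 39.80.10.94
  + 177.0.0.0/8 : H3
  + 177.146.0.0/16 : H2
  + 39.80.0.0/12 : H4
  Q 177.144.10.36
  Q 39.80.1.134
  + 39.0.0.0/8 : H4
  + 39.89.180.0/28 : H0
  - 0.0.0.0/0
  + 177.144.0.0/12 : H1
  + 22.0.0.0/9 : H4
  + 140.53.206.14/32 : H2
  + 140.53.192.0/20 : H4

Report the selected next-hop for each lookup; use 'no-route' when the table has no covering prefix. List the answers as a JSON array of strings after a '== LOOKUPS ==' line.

Process each operation:
  add 0.0.0.0/0 -> H0 at depth 0
  add 22.10.16.0/20 -> H2 at depth 20
  add 39.0.0.0/8 -> H1 at depth 8
  Q 39.0.0.153: descend 00100111 ; hops seen [H0,H1] ; pick H1
  add 140.0.0.0/8 -> H3 at depth 8
  add 39.88.0.0/15 -> H4 at depth 15
  Q 149.99.133.143: descend 100 ; hops seen [H0] ; pick H0
  add 39.89.180.6/32 -> H4 at depth 32
  Q 140.0.0.0: descend 10001100 ; hops seen [H0,H3] ; pick H3
  Q 140.19.51.150: descend 10001100 ; hops seen [H0,H3] ; pick H3
  add 177.146.32.0/19 -> H0 at depth 19
  add 39.80.0.0/12 -> H3 at depth 12
  add 39.89.160.0/19 -> H1 at depth 19
  add 177.0.0.0/8 -> H2 at depth 8
  add 177.144.0.0/12 -> H1 at depth 12
  Q 140.108.26.38: descend 10001100 ; hops seen [H0,H3] ; pick H3
  Q 39.80.10.94: descend 001001110101 ; hops seen [H0,H1,H3] ; pick H3
  add 177.0.0.0/8 -> H3 at depth 8
  add 177.146.0.0/16 -> H2 at depth 16
  add 39.80.0.0/12 -> H4 at depth 12
  Q 177.144.10.36: descend 10110001100100 ; hops seen [H0,H3,H1] ; pick H1
  Q 39.80.1.134: descend 001001110101 ; hops seen [H0,H1,H4] ; pick H4
  add 39.0.0.0/8 -> H4 at depth 8
  add 39.89.180.0/28 -> H0 at depth 28
  del 0.0.0.0/0 (clear depth 0)
  add 177.144.0.0/12 -> H1 at depth 12
  add 22.0.0.0/9 -> H4 at depth 9
  add 140.53.206.14/32 -> H2 at depth 32
  add 140.53.192.0/20 -> H4 at depth 20

== LOOKUPS ==
["H1","H0","H3","H3","H3","H3","H1","H4"]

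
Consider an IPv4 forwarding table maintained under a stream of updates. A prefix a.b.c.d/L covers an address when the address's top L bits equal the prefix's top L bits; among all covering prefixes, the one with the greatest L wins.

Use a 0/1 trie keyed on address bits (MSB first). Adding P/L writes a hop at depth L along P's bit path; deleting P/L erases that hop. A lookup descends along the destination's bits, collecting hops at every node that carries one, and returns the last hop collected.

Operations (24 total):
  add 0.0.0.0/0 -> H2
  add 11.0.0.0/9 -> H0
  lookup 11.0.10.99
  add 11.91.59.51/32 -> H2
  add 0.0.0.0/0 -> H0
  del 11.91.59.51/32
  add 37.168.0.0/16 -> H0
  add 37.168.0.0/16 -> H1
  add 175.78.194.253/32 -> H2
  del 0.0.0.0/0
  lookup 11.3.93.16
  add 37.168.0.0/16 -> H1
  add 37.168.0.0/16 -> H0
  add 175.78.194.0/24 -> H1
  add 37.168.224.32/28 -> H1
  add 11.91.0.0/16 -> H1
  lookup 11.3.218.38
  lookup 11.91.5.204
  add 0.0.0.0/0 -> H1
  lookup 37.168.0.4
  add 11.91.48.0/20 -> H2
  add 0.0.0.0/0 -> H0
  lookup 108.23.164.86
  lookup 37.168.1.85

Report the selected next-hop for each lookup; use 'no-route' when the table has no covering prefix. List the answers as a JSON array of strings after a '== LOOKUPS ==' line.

Trace:
  add 0.0.0.0/0 -> H2 at depth 0
  add 11.0.0.0/9 -> H0 at depth 9
  lookup 11.0.10.99: bits 000010110 walk d0:H2→d1:-→d2:-→d3:-→d4:-→d5:-→d6:-→d7:-→d8:-→d9:H0 -> H0
  add 11.91.59.51/32 -> H2 at depth 32
  add 0.0.0.0/0 -> H0 at depth 0
  del 11.91.59.51/32 (clear depth 32)
  add 37.168.0.0/16 -> H0 at depth 16
  add 37.168.0.0/16 -> H1 at depth 16
  add 175.78.194.253/32 -> H2 at depth 32
  del 0.0.0.0/0 (clear depth 0)
  lookup 11.3.93.16: bits 000010110 walk d0:-→d1:-→d2:-→d3:-→d4:-→d5:-→d6:-→d7:-→d8:-→d9:H0 -> H0
  add 37.168.0.0/16 -> H1 at depth 16
  add 37.168.0.0/16 -> H0 at depth 16
  add 175.78.194.0/24 -> H1 at depth 24
  add 37.168.224.32/28 -> H1 at depth 28
  add 11.91.0.0/16 -> H1 at depth 16
  lookup 11.3.218.38: bits 000010110 walk d0:-→d1:-→d2:-→d3:-→d4:-→d5:-→d6:-→d7:-→d8:-→d9:H0 -> H0
  lookup 11.91.5.204: bits 000010110101101100 walk d0:-→d1:-→d2:-→d3:-→d4:-→d5:-→d6:-→d7:-→d8:-→d9:H0→d10:-→d11:-→d12:-→d13:-→d14:-→d15:-→d16:H1→d17:-→d18:- -> H1
  add 0.0.0.0/0 -> H1 at depth 0
  lookup 37.168.0.4: bits 0010010110101000 walk d0:H1→d1:-→d2:-→d3:-→d4:-→d5:-→d6:-→d7:-→d8:-→d9:-→d10:-→d11:-→d12:-→d13:-→d14:-→d15:-→d16:H0 -> H0
  add 11.91.48.0/20 -> H2 at depth 20
  add 0.0.0.0/0 -> H0 at depth 0
  lookup 108.23.164.86: bits 0 walk d0:H0→d1:- -> H0
  lookup 37.168.1.85: bits 0010010110101000 walk d0:H0→d1:-→d2:-→d3:-→d4:-→d5:-→d6:-→d7:-→d8:-→d9:-→d10:-→d11:-→d12:-→d13:-→d14:-→d15:-→d16:H0 -> H0

== LOOKUPS ==
["H0","H0","H0","H1","H0","H0","H0"]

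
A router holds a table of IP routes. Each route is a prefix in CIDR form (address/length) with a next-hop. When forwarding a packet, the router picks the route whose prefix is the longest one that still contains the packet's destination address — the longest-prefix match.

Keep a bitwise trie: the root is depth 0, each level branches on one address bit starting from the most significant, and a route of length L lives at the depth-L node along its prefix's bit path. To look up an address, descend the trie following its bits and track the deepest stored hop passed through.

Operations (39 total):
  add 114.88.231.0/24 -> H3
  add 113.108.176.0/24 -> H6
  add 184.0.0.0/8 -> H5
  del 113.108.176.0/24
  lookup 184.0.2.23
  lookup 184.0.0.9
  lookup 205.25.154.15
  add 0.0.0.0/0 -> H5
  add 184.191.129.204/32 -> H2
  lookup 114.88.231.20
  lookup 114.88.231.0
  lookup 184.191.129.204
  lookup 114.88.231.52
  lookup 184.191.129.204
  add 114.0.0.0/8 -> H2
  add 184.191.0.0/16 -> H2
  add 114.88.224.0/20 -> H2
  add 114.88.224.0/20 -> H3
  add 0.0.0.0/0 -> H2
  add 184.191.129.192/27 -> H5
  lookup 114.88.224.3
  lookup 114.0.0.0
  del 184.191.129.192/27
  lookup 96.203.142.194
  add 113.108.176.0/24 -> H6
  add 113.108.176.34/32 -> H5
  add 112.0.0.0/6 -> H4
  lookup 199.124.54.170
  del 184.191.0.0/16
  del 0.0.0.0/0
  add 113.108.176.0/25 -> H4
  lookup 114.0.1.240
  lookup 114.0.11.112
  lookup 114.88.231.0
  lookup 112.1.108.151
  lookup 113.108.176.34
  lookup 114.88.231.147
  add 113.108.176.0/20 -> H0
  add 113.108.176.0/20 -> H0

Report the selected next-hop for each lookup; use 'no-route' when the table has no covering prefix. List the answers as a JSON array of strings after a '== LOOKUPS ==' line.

Apply in order:
  + 114.88.231.0/24 (H3) depth=24
  + 113.108.176.0/24 (H6) depth=24
  + 184.0.0.0/8 (H5) depth=8
  - 113.108.176.0/24 clear@24
  Q 184.0.2.23: descend 10111000 ; hops seen [H5] ; pick H5
  Q 184.0.0.9: descend 10111000 ; hops seen [H5] ; pick H5
  Q 205.25.154.15: descend 1 ; hops seen [∅] ; pick no-route
  + 0.0.0.0/0 (H5) depth=0
  + 184.191.129.204/32 (H2) depth=32
  Q 114.88.231.20: descend 011100100101100011100111 ; hops seen [H5,H3] ; pick H3
  Q 114.88.231.0: descend 011100100101100011100111 ; hops seen [H5,H3] ; pick H3
  Q 184.191.129.204: descend 10111000101111111000000111001100 ; hops seen [H5,H5,H2] ; pick H2
  Q 114.88.231.52: descend 011100100101100011100111 ; hops seen [H5,H3] ; pick H3
  Q 184.191.129.204: descend 10111000101111111000000111001100 ; hops seen [H5,H5,H2] ; pick H2
  + 114.0.0.0/8 (H2) depth=8
  + 184.191.0.0/16 (H2) depth=16
  + 114.88.224.0/20 (H2) depth=20
  + 114.88.224.0/20 (H3) depth=20
  + 0.0.0.0/0 (H2) depth=0
  + 184.191.129.192/27 (H5) depth=27
  Q 114.88.224.3: descend 011100100101100011100 ; hops seen [H2,H2,H3] ; pick H3
  Q 114.0.0.0: descend 011100100 ; hops seen [H2,H2] ; pick H2
  - 184.191.129.192/27 clear@27
  Q 96.203.142.194: descend 011 ; hops seen [H2] ; pick H2
  + 113.108.176.0/24 (H6) depth=24
  + 113.108.176.34/32 (H5) depth=32
  + 112.0.0.0/6 (H4) depth=6
  Q 199.124.54.170: descend 1 ; hops seen [H2] ; pick H2
  - 184.191.0.0/16 clear@16
  - 0.0.0.0/0 clear@0
  + 113.108.176.0/25 (H4) depth=25
  Q 114.0.1.240: descend 011100100 ; hops seen [H4,H2] ; pick H2
  Q 114.0.11.112: descend 011100100 ; hops seen [H4,H2] ; pick H2
  Q 114.88.231.0: descend 011100100101100011100111 ; hops seen [H4,H2,H3,H3] ; pick H3
  Q 112.1.108.151: descend 0111000 ; hops seen [H4] ; pick H4
  Q 113.108.176.34: descend 01110001011011001011000000100010 ; hops seen [H4,H6,H4,H5] ; pick H5
  Q 114.88.231.147: descend 011100100101100011100111 ; hops seen [H4,H2,H3,H3] ; pick H3
  + 113.108.176.0/20 (H0) depth=20
  + 113.108.176.0/20 (H0) depth=20

== LOOKUPS ==
["H5","H5","no-route","H3","H3","H2","H3","H2","H3","H2","H2","H2","H2","H2","H3","H4","H5","H3"]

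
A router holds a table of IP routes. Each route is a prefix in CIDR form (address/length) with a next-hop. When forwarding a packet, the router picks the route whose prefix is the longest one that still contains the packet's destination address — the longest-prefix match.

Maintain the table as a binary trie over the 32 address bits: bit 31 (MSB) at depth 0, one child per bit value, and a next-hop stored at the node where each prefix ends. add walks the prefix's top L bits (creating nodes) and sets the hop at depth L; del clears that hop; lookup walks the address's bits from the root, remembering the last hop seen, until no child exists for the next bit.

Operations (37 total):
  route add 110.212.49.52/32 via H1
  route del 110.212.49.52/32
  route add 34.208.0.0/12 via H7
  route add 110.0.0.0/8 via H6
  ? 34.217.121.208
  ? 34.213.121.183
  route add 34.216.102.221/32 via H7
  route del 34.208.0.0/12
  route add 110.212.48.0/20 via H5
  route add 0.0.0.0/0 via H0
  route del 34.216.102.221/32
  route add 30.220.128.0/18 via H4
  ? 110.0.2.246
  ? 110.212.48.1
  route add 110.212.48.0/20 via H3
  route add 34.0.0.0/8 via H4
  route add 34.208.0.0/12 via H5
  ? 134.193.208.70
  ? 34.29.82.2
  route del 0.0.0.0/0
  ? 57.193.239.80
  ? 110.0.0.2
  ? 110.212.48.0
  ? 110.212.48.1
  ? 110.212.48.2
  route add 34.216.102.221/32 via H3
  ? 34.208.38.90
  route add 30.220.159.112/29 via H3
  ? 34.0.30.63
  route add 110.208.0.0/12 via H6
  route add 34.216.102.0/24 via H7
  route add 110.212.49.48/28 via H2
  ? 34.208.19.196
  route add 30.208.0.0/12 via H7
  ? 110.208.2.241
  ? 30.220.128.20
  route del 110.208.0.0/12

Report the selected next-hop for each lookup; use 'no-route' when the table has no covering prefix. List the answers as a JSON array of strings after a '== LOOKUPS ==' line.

Process each operation:
  + 110.212.49.52/32 (H1) depth=32
  - 110.212.49.52/32 clear@32
  + 34.208.0.0/12 (H7) depth=12
  + 110.0.0.0/8 (H6) depth=8
  lookup 34.217.121.208: bits 001000101101 walk d0:-→d1:-→d2:-→d3:-→d4:-→d5:-→d6:-→d7:-→d8:-→d9:-→d10:-→d11:-→d12:H7 -> H7
  lookup 34.213.121.183: bits 001000101101 walk d0:-→d1:-→d2:-→d3:-→d4:-→d5:-→d6:-→d7:-→d8:-→d9:-→d10:-→d11:-→d12:H7 -> H7
  + 34.216.102.221/32 (H7) depth=32
  - 34.208.0.0/12 clear@12
  + 110.212.48.0/20 (H5) depth=20
  + 0.0.0.0/0 (H0) depth=0
  - 34.216.102.221/32 clear@32
  + 30.220.128.0/18 (H4) depth=18
  lookup 110.0.2.246: bits 01101110 walk d0:H0→d1:-→d2:-→d3:-→d4:-→d5:-→d6:-→d7:-→d8:H6 -> H6
  lookup 110.212.48.1: bits 01101110110101000011000 walk d0:H0→d1:-→d2:-→d3:-→d4:-→d5:-→d6:-→d7:-→d8:H6→d9:-→d10:-→d11:-→d12:-→d13:-→d14:-→d15:-→d16:-→d17:-→d18:-→d19:-→d20:H5→d21:-→d22:-→d23:- -> H5
  + 110.212.48.0/20 (H3) depth=20
  + 34.0.0.0/8 (H4) depth=8
  + 34.208.0.0/12 (H5) depth=12
  lookup 134.193.208.70: bits ε walk d0:H0 -> H0
  lookup 34.29.82.2: bits 00100010 walk d0:H0→d1:-→d2:-→d3:-→d4:-→d5:-→d6:-→d7:-→d8:H4 -> H4
  - 0.0.0.0/0 clear@0
  lookup 57.193.239.80: bits 001 walk d0:-→d1:-→d2:-→d3:- -> no-route
  lookup 110.0.0.2: bits 01101110 walk d0:-→d1:-→d2:-→d3:-→d4:-→d5:-→d6:-→d7:-→d8:H6 -> H6
  lookup 110.212.48.0: bits 01101110110101000011000 walk d0:-→d1:-→d2:-→d3:-→d4:-→d5:-→d6:-→d7:-→d8:H6→d9:-→d10:-→d11:-→d12:-→d13:-→d14:-→d15:-→d16:-→d17:-→d18:-→d19:-→d20:H3→d21:-→d22:-→d23:- -> H3
  lookup 110.212.48.1: bits 01101110110101000011000 walk d0:-→d1:-→d2:-→d3:-→d4:-→d5:-→d6:-→d7:-→d8:H6→d9:-→d10:-→d11:-→d12:-→d13:-→d14:-→d15:-→d16:-→d17:-→d18:-→d19:-→d20:H3→d21:-→d22:-→d23:- -> H3
  lookup 110.212.48.2: bits 01101110110101000011000 walk d0:-→d1:-→d2:-→d3:-→d4:-→d5:-→d6:-→d7:-→d8:H6→d9:-→d10:-→d11:-→d12:-→d13:-→d14:-→d15:-→d16:-→d17:-→d18:-→d19:-→d20:H3→d21:-→d22:-→d23:- -> H3
  + 34.216.102.221/32 (H3) depth=32
  lookup 34.208.38.90: bits 001000101101 walk d0:-→d1:-→d2:-→d3:-→d4:-→d5:-→d6:-→d7:-→d8:H4→d9:-→d10:-→d11:-→d12:H5 -> H5
  + 30.220.159.112/29 (H3) depth=29
  lookup 34.0.30.63: bits 00100010 walk d0:-→d1:-→d2:-→d3:-→d4:-→d5:-→d6:-→d7:-→d8:H4 -> H4
  + 110.208.0.0/12 (H6) depth=12
  + 34.216.102.0/24 (H7) depth=24
  + 110.212.49.48/28 (H2) depth=28
  lookup 34.208.19.196: bits 001000101101 walk d0:-→d1:-→d2:-→d3:-→d4:-→d5:-→d6:-→d7:-→d8:H4→d9:-→d10:-→d11:-→d12:H5 -> H5
  + 30.208.0.0/12 (H7) depth=12
  lookup 110.208.2.241: bits 0110111011010 walk d0:-→d1:-→d2:-→d3:-→d4:-→d5:-→d6:-→d7:-→d8:H6→d9:-→d10:-→d11:-→d12:H6→d13:- -> H6
  lookup 30.220.128.20: bits 0001111011011100100 walk d0:-→d1:-→d2:-→d3:-→d4:-→d5:-→d6:-→d7:-→d8:-→d9:-→d10:-→d11:-→d12:H7→d13:-→d14:-→d15:-→d16:-→d17:-→d18:H4→d19:- -> H4
  - 110.208.0.0/12 clear@12

== LOOKUPS ==
["H7","H7","H6","H5","H0","H4","no-route","H6","H3","H3","H3","H5","H4","H5","H6","H4"]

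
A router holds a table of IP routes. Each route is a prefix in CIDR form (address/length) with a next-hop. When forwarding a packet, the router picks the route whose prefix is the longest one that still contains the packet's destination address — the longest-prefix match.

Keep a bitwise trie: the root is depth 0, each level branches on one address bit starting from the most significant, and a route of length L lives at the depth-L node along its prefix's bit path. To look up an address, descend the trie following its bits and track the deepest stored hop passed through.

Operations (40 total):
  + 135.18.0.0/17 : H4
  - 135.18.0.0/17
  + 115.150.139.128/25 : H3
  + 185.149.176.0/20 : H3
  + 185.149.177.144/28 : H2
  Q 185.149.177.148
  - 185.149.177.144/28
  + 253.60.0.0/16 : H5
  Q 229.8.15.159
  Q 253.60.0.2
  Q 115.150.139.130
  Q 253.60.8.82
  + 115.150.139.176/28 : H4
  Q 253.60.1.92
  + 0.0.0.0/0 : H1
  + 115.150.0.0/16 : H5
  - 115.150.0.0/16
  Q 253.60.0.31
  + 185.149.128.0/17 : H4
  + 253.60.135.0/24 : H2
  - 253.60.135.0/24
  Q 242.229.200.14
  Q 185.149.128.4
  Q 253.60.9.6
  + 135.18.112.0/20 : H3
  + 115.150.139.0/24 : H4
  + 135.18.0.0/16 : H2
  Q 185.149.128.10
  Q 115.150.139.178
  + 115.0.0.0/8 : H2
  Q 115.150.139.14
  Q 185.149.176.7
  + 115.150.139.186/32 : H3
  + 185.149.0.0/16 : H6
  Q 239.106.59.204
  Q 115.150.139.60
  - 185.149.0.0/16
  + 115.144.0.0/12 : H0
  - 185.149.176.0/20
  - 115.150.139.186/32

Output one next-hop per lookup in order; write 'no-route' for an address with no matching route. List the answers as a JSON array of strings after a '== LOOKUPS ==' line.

Apply in order:
  + 135.18.0.0/17 (H4) depth=17
  - 135.18.0.0/17 clear@17
  + 115.150.139.128/25 (H3) depth=25
  + 185.149.176.0/20 (H3) depth=20
  + 185.149.177.144/28 (H2) depth=28
  ? 185.149.177.148  path d0:-→d1:-→d2:-→d3:-→d4:-→d5:-→d6:-→d7:-→d8:-→d9:-→d10:-→d11:-→d12:-→d13:-→d14:-→d15:-→d16:-→d17:-→d18:-→d19:-→d20:H3→d21:-→d22:-→d23:-→d24:-→d25:-→d26:-→d27:-→d28:H2  best=H2
  - 185.149.177.144/28 clear@28
  + 253.60.0.0/16 (H5) depth=16
  ? 229.8.15.159  path d0:-→d1:-→d2:-→d3:-  best=no-route
  ? 253.60.0.2  path d0:-→d1:-→d2:-→d3:-→d4:-→d5:-→d6:-→d7:-→d8:-→d9:-→d10:-→d11:-→d12:-→d13:-→d14:-→d15:-→d16:H5  best=H5
  ? 115.150.139.130  path d0:-→d1:-→d2:-→d3:-→d4:-→d5:-→d6:-→d7:-→d8:-→d9:-→d10:-→d11:-→d12:-→d13:-→d14:-→d15:-→d16:-→d17:-→d18:-→d19:-→d20:-→d21:-→d22:-→d23:-→d24:-→d25:H3  best=H3
  ? 253.60.8.82  path d0:-→d1:-→d2:-→d3:-→d4:-→d5:-→d6:-→d7:-→d8:-→d9:-→d10:-→d11:-→d12:-→d13:-→d14:-→d15:-→d16:H5  best=H5
  + 115.150.139.176/28 (H4) depth=28
  ? 253.60.1.92  path d0:-→d1:-→d2:-→d3:-→d4:-→d5:-→d6:-→d7:-→d8:-→d9:-→d10:-→d11:-→d12:-→d13:-→d14:-→d15:-→d16:H5  best=H5
  + 0.0.0.0/0 (H1) depth=0
  + 115.150.0.0/16 (H5) depth=16
  - 115.150.0.0/16 clear@16
  ? 253.60.0.31  path d0:H1→d1:-→d2:-→d3:-→d4:-→d5:-→d6:-→d7:-→d8:-→d9:-→d10:-→d11:-→d12:-→d13:-→d14:-→d15:-→d16:H5  best=H5
  + 185.149.128.0/17 (H4) depth=17
  + 253.60.135.0/24 (H2) depth=24
  - 253.60.135.0/24 clear@24
  ? 242.229.200.14  path d0:H1→d1:-→d2:-→d3:-→d4:-  best=H1
  ? 185.149.128.4  path d0:H1→d1:-→d2:-→d3:-→d4:-→d5:-→d6:-→d7:-→d8:-→d9:-→d10:-→d11:-→d12:-→d13:-→d14:-→d15:-→d16:-→d17:H4→d18:-  best=H4
  ? 253.60.9.6  path d0:H1→d1:-→d2:-→d3:-→d4:-→d5:-→d6:-→d7:-→d8:-→d9:-→d10:-→d11:-→d12:-→d13:-→d14:-→d15:-→d16:H5  best=H5
  + 135.18.112.0/20 (H3) depth=20
  + 115.150.139.0/24 (H4) depth=24
  + 135.18.0.0/16 (H2) depth=16
  ? 185.149.128.10  path d0:H1→d1:-→d2:-→d3:-→d4:-→d5:-→d6:-→d7:-→d8:-→d9:-→d10:-→d11:-→d12:-→d13:-→d14:-→d15:-→d16:-→d17:H4→d18:-  best=H4
  ? 115.150.139.178  path d0:H1→d1:-→d2:-→d3:-→d4:-→d5:-→d6:-→d7:-→d8:-→d9:-→d10:-→d11:-→d12:-→d13:-→d14:-→d15:-→d16:-→d17:-→d18:-→d19:-→d20:-→d21:-→d22:-→d23:-→d24:H4→d25:H3→d26:-→d27:-→d28:H4  best=H4
  + 115.0.0.0/8 (H2) depth=8
  ? 115.150.139.14  path d0:H1→d1:-→d2:-→d3:-→d4:-→d5:-→d6:-→d7:-→d8:H2→d9:-→d10:-→d11:-→d12:-→d13:-→d14:-→d15:-→d16:-→d17:-→d18:-→d19:-→d20:-→d21:-→d22:-→d23:-→d24:H4  best=H4
  ? 185.149.176.7  path d0:H1→d1:-→d2:-→d3:-→d4:-→d5:-→d6:-→d7:-→d8:-→d9:-→d10:-→d11:-→d12:-→d13:-→d14:-→d15:-→d16:-→d17:H4→d18:-→d19:-→d20:H3→d21:-→d22:-→d23:-  best=H3
  + 115.150.139.186/32 (H3) depth=32
  + 185.149.0.0/16 (H6) depth=16
  ? 239.106.59.204  path d0:H1→d1:-→d2:-→d3:-  best=H1
  ? 115.150.139.60  path d0:H1→d1:-→d2:-→d3:-→d4:-→d5:-→d6:-→d7:-→d8:H2→d9:-→d10:-→d11:-→d12:-→d13:-→d14:-→d15:-→d16:-→d17:-→d18:-→d19:-→d20:-→d21:-→d22:-→d23:-→d24:H4  best=H4
  - 185.149.0.0/16 clear@16
  + 115.144.0.0/12 (H0) depth=12
  - 185.149.176.0/20 clear@20
  - 115.150.139.186/32 clear@32

== LOOKUPS ==
["H2","no-route","H5","H3","H5","H5","H5","H1","H4","H5","H4","H4","H4","H3","H1","H4"]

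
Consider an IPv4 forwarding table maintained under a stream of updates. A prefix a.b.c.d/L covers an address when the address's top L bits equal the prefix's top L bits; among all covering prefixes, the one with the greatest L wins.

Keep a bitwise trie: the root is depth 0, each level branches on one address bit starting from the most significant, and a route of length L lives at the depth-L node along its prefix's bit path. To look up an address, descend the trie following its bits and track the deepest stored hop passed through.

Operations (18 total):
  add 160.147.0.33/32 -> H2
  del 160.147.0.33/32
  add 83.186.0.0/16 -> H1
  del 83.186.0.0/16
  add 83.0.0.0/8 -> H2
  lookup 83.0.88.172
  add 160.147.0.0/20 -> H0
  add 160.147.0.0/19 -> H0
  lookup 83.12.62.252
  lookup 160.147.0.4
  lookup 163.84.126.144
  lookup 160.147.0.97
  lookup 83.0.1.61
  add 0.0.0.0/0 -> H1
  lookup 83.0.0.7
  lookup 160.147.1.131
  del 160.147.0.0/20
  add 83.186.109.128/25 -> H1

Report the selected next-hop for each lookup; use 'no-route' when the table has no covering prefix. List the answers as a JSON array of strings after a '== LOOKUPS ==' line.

Process each operation:
  add 160.147.0.33/32 -> H2 at depth 32
  - 160.147.0.33/32 clear@32
  add 83.186.0.0/16 -> H1 at depth 16
  - 83.186.0.0/16 clear@16
  add 83.0.0.0/8 -> H2 at depth 8
  lookup 83.0.88.172: bits 01010011 walk d0:-→d1:-→d2:-→d3:-→d4:-→d5:-→d6:-→d7:-→d8:H2 -> H2
  add 160.147.0.0/20 -> H0 at depth 20
  add 160.147.0.0/19 -> H0 at depth 19
  lookup 83.12.62.252: bits 01010011 walk d0:-→d1:-→d2:-→d3:-→d4:-→d5:-→d6:-→d7:-→d8:H2 -> H2
  lookup 160.147.0.4: bits 10100000100100110000000000 walk d0:-→d1:-→d2:-→d3:-→d4:-→d5:-→d6:-→d7:-→d8:-→d9:-→d10:-→d11:-→d12:-→d13:-→d14:-→d15:-→d16:-→d17:-→d18:-→d19:H0→d20:H0→d21:-→d22:-→d23:-→d24:-→d25:-→d26:- -> H0
  lookup 163.84.126.144: bits 101000 walk d0:-→d1:-→d2:-→d3:-→d4:-→d5:-→d6:- -> no-route
  lookup 160.147.0.97: bits 1010000010010011000000000 walk d0:-→d1:-→d2:-→d3:-→d4:-→d5:-→d6:-→d7:-→d8:-→d9:-→d10:-→d11:-→d12:-→d13:-→d14:-→d15:-→d16:-→d17:-→d18:-→d19:H0→d20:H0→d21:-→d22:-→d23:-→d24:-→d25:- -> H0
  lookup 83.0.1.61: bits 01010011 walk d0:-→d1:-→d2:-→d3:-→d4:-→d5:-→d6:-→d7:-→d8:H2 -> H2
  add 0.0.0.0/0 -> H1 at depth 0
  lookup 83.0.0.7: bits 01010011 walk d0:H1→d1:-→d2:-→d3:-→d4:-→d5:-→d6:-→d7:-→d8:H2 -> H2
  lookup 160.147.1.131: bits 10100000100100110000000 walk d0:H1→d1:-→d2:-→d3:-→d4:-→d5:-→d6:-→d7:-→d8:-→d9:-→d10:-→d11:-→d12:-→d13:-→d14:-→d15:-→d16:-→d17:-→d18:-→d19:H0→d20:H0→d21:-→d22:-→d23:- -> H0
  - 160.147.0.0/20 clear@20
  add 83.186.109.128/25 -> H1 at depth 25

== LOOKUPS ==
["H2","H2","H0","no-route","H0","H2","H2","H0"]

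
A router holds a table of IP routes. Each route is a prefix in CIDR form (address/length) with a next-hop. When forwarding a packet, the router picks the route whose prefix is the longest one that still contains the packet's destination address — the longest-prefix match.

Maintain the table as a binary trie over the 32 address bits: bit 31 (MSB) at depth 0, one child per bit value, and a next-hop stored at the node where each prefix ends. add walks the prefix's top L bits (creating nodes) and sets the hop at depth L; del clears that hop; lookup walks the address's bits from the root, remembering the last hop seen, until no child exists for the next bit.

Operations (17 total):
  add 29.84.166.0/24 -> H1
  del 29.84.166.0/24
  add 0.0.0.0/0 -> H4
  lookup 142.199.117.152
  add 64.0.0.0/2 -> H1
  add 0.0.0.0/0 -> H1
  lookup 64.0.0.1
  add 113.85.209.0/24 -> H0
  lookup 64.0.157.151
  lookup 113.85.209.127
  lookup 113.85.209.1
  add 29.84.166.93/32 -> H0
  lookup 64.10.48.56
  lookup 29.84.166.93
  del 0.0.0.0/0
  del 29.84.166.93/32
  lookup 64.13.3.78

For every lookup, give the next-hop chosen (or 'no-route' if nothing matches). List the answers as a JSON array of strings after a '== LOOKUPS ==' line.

Trace:
  add 29.84.166.0/24 -> H1 at depth 24
  del 29.84.166.0/24 (clear depth 24)
  add 0.0.0.0/0 -> H4 at depth 0
  lookup 142.199.117.152: bits ε walk d0:H4 -> H4
  add 64.0.0.0/2 -> H1 at depth 2
  add 0.0.0.0/0 -> H1 at depth 0
  lookup 64.0.0.1: bits 01 walk d0:H1→d1:-→d2:H1 -> H1
  add 113.85.209.0/24 -> H0 at depth 24
  lookup 64.0.157.151: bits 01 walk d0:H1→d1:-→d2:H1 -> H1
  lookup 113.85.209.127: bits 011100010101010111010001 walk d0:H1→d1:-→d2:H1→d3:-→d4:-→d5:-→d6:-→d7:-→d8:-→d9:-→d10:-→d11:-→d12:-→d13:-→d14:-→d15:-→d16:-→d17:-→d18:-→d19:-→d20:-→d21:-→d22:-→d23:-→d24:H0 -> H0
  lookup 113.85.209.1: bits 011100010101010111010001 walk d0:H1→d1:-→d2:H1→d3:-→d4:-→d5:-→d6:-→d7:-→d8:-→d9:-→d10:-→d11:-→d12:-→d13:-→d14:-→d15:-→d16:-→d17:-→d18:-→d19:-→d20:-→d21:-→d22:-→d23:-→d24:H0 -> H0
  add 29.84.166.93/32 -> H0 at depth 32
  lookup 64.10.48.56: bits 01 walk d0:H1→d1:-→d2:H1 -> H1
  lookup 29.84.166.93: bits 00011101010101001010011001011101 walk d0:H1→d1:-→d2:-→d3:-→d4:-→d5:-→d6:-→d7:-→d8:-→d9:-→d10:-→d11:-→d12:-→d13:-→d14:-→d15:-→d16:-→d17:-→d18:-→d19:-→d20:-→d21:-→d22:-→d23:-→d24:-→d25:-→d26:-→d27:-→d28:-→d29:-→d30:-→d31:-→d32:H0 -> H0
  del 0.0.0.0/0 (clear depth 0)
  del 29.84.166.93/32 (clear depth 32)
  lookup 64.13.3.78: bits 01 walk d0:-→d1:-→d2:H1 -> H1

== LOOKUPS ==
["H4","H1","H1","H0","H0","H1","H0","H1"]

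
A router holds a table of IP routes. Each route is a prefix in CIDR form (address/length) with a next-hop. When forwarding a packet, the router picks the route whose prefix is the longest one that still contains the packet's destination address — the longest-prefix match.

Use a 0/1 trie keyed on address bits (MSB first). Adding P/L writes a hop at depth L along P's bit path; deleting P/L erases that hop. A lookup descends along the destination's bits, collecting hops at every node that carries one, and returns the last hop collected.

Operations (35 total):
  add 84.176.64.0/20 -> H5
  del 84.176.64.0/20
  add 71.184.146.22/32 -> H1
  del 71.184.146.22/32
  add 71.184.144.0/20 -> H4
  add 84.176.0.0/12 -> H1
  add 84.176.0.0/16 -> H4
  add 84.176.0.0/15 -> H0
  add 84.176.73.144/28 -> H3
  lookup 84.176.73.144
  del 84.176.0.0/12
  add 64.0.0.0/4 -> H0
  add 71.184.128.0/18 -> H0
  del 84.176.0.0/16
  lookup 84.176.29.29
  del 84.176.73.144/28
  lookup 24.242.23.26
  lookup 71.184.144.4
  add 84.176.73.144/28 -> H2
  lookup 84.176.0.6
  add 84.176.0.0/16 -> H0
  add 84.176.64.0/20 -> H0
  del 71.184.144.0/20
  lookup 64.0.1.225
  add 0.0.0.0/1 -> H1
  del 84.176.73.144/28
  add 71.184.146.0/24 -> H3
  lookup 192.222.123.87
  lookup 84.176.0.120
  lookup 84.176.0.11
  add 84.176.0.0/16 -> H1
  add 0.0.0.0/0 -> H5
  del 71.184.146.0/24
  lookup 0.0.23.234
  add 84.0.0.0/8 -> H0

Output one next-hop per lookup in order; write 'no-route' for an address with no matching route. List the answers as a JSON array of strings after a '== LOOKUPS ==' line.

Trace:
  add 84.176.64.0/20 -> H5 at depth 20
  del 84.176.64.0/20 (clear depth 20)
  add 71.184.146.22/32 -> H1 at depth 32
  del 71.184.146.22/32 (clear depth 32)
  add 71.184.144.0/20 -> H4 at depth 20
  add 84.176.0.0/12 -> H1 at depth 12
  add 84.176.0.0/16 -> H4 at depth 16
  add 84.176.0.0/15 -> H0 at depth 15
  add 84.176.73.144/28 -> H3 at depth 28
  lookup 84.176.73.144: bits 0101010010110000010010011001 walk d0:-→d1:-→d2:-→d3:-→d4:-→d5:-→d6:-→d7:-→d8:-→d9:-→d10:-→d11:-→d12:H1→d13:-→d14:-→d15:H0→d16:H4→d17:-→d18:-→d19:-→d20:-→d21:-→d22:-→d23:-→d24:-→d25:-→d26:-→d27:-→d28:H3 -> H3
  del 84.176.0.0/12 (clear depth 12)
  add 64.0.0.0/4 -> H0 at depth 4
  add 71.184.128.0/18 -> H0 at depth 18
  del 84.176.0.0/16 (clear depth 16)
  lookup 84.176.29.29: bits 01010100101100000 walk d0:-→d1:-→d2:-→d3:-→d4:-→d5:-→d6:-→d7:-→d8:-→d9:-→d10:-→d11:-→d12:-→d13:-→d14:-→d15:H0→d16:-→d17:- -> H0
  del 84.176.73.144/28 (clear depth 28)
  lookup 24.242.23.26: bits 0 walk d0:-→d1:- -> no-route
  lookup 71.184.144.4: bits 0100011110111000100100 walk d0:-→d1:-→d2:-→d3:-→d4:H0→d5:-→d6:-→d7:-→d8:-→d9:-→d10:-→d11:-→d12:-→d13:-→d14:-→d15:-→d16:-→d17:-→d18:H0→d19:-→d20:H4→d21:-→d22:- -> H4
  add 84.176.73.144/28 -> H2 at depth 28
  lookup 84.176.0.6: bits 01010100101100000 walk d0:-→d1:-→d2:-→d3:-→d4:-→d5:-→d6:-→d7:-→d8:-→d9:-→d10:-→d11:-→d12:-→d13:-→d14:-→d15:H0→d16:-→d17:- -> H0
  add 84.176.0.0/16 -> H0 at depth 16
  add 84.176.64.0/20 -> H0 at depth 20
  del 71.184.144.0/20 (clear depth 20)
  lookup 64.0.1.225: bits 01000 walk d0:-→d1:-→d2:-→d3:-→d4:H0→d5:- -> H0
  add 0.0.0.0/1 -> H1 at depth 1
  del 84.176.73.144/28 (clear depth 28)
  add 71.184.146.0/24 -> H3 at depth 24
  lookup 192.222.123.87: bits ε walk d0:- -> no-route
  lookup 84.176.0.120: bits 01010100101100000 walk d0:-→d1:H1→d2:-→d3:-→d4:-→d5:-→d6:-→d7:-→d8:-→d9:-→d10:-→d11:-→d12:-→d13:-→d14:-→d15:H0→d16:H0→d17:- -> H0
  lookup 84.176.0.11: bits 01010100101100000 walk d0:-→d1:H1→d2:-→d3:-→d4:-→d5:-→d6:-→d7:-→d8:-→d9:-→d10:-→d11:-→d12:-→d13:-→d14:-→d15:H0→d16:H0→d17:- -> H0
  add 84.176.0.0/16 -> H1 at depth 16
  add 0.0.0.0/0 -> H5 at depth 0
  del 71.184.146.0/24 (clear depth 24)
  lookup 0.0.23.234: bits 0 walk d0:H5→d1:H1 -> H1
  add 84.0.0.0/8 -> H0 at depth 8

== LOOKUPS ==
["H3","H0","no-route","H4","H0","H0","no-route","H0","H0","H1"]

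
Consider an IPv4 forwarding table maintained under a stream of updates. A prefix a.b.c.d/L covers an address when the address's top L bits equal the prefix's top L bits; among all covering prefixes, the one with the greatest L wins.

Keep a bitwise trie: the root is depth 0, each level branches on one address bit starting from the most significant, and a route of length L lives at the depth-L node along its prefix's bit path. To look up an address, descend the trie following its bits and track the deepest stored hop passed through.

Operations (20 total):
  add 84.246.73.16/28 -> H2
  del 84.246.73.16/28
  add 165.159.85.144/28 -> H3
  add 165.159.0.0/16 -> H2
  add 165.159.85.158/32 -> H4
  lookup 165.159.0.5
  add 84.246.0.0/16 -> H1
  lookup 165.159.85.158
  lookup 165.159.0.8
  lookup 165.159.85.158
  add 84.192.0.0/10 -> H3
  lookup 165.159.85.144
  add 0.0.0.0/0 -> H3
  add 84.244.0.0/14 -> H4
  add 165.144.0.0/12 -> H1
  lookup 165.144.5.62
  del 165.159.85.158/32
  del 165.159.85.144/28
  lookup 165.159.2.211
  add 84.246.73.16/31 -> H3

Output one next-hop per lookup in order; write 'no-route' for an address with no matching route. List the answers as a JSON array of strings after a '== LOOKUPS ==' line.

Trace:
  add 84.246.73.16/28 -> H2 at depth 28
  - 84.246.73.16/28 clear@28
  add 165.159.85.144/28 -> H3 at depth 28
  add 165.159.0.0/16 -> H2 at depth 16
  add 165.159.85.158/32 -> H4 at depth 32
  lookup 165.159.0.5: bits 10100101100111110 walk d0:-→d1:-→d2:-→d3:-→d4:-→d5:-→d6:-→d7:-→d8:-→d9:-→d10:-→d11:-→d12:-→d13:-→d14:-→d15:-→d16:H2→d17:- -> H2
  add 84.246.0.0/16 -> H1 at depth 16
  lookup 165.159.85.158: bits 10100101100111110101010110011110 walk d0:-→d1:-→d2:-→d3:-→d4:-→d5:-→d6:-→d7:-→d8:-→d9:-→d10:-→d11:-→d12:-→d13:-→d14:-→d15:-→d16:H2→d17:-→d18:-→d19:-→d20:-→d21:-→d22:-→d23:-→d24:-→d25:-→d26:-→d27:-→d28:H3→d29:-→d30:-→d31:-→d32:H4 -> H4
  lookup 165.159.0.8: bits 10100101100111110 walk d0:-→d1:-→d2:-→d3:-→d4:-→d5:-→d6:-→d7:-→d8:-→d9:-→d10:-→d11:-→d12:-→d13:-→d14:-→d15:-→d16:H2→d17:- -> H2
  lookup 165.159.85.158: bits 10100101100111110101010110011110 walk d0:-→d1:-→d2:-→d3:-→d4:-→d5:-→d6:-→d7:-→d8:-→d9:-→d10:-→d11:-→d12:-→d13:-→d14:-→d15:-→d16:H2→d17:-→d18:-→d19:-→d20:-→d21:-→d22:-→d23:-→d24:-→d25:-→d26:-→d27:-→d28:H3→d29:-→d30:-→d31:-→d32:H4 -> H4
  add 84.192.0.0/10 -> H3 at depth 10
  lookup 165.159.85.144: bits 1010010110011111010101011001 walk d0:-→d1:-→d2:-→d3:-→d4:-→d5:-→d6:-→d7:-→d8:-→d9:-→d10:-→d11:-→d12:-→d13:-→d14:-→d15:-→d16:H2→d17:-→d18:-→d19:-→d20:-→d21:-→d22:-→d23:-→d24:-→d25:-→d26:-→d27:-→d28:H3 -> H3
  add 0.0.0.0/0 -> H3 at depth 0
  add 84.244.0.0/14 -> H4 at depth 14
  add 165.144.0.0/12 -> H1 at depth 12
  lookup 165.144.5.62: bits 101001011001 walk d0:H3→d1:-→d2:-→d3:-→d4:-→d5:-→d6:-→d7:-→d8:-→d9:-→d10:-→d11:-→d12:H1 -> H1
  - 165.159.85.158/32 clear@32
  - 165.159.85.144/28 clear@28
  lookup 165.159.2.211: bits 10100101100111110 walk d0:H3→d1:-→d2:-→d3:-→d4:-→d5:-→d6:-→d7:-→d8:-→d9:-→d10:-→d11:-→d12:H1→d13:-→d14:-→d15:-→d16:H2→d17:- -> H2
  add 84.246.73.16/31 -> H3 at depth 31

== LOOKUPS ==
["H2","H4","H2","H4","H3","H1","H2"]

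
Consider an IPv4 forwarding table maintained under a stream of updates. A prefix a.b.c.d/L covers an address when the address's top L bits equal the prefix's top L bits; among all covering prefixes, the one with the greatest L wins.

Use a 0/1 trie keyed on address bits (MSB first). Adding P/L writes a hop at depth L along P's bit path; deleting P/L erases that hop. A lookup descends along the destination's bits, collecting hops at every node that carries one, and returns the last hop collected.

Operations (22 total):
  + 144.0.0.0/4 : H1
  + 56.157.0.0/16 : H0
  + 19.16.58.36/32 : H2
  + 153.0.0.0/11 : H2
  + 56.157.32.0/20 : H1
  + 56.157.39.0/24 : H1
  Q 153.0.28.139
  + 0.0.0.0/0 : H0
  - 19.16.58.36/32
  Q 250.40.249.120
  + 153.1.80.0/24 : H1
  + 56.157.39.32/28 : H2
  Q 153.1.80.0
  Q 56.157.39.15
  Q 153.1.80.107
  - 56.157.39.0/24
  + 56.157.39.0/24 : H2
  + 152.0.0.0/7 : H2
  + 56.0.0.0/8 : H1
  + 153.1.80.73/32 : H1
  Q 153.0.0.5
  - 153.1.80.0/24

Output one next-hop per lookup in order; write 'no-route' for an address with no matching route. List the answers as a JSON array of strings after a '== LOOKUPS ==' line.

Trace:
  + 144.0.0.0/4 (H1) depth=4
  + 56.157.0.0/16 (H0) depth=16
  + 19.16.58.36/32 (H2) depth=32
  + 153.0.0.0/11 (H2) depth=11
  + 56.157.32.0/20 (H1) depth=20
  + 56.157.39.0/24 (H1) depth=24
  ? 153.0.28.139  path d0:-→d1:-→d2:-→d3:-→d4:H1→d5:-→d6:-→d7:-→d8:-→d9:-→d10:-→d11:H2  best=H2
  + 0.0.0.0/0 (H0) depth=0
  del 19.16.58.36/32 (clear depth 32)
  ? 250.40.249.120  path d0:H0→d1:-  best=H0
  + 153.1.80.0/24 (H1) depth=24
  + 56.157.39.32/28 (H2) depth=28
  ? 153.1.80.0  path d0:H0→d1:-→d2:-→d3:-→d4:H1→d5:-→d6:-→d7:-→d8:-→d9:-→d10:-→d11:H2→d12:-→d13:-→d14:-→d15:-→d16:-→d17:-→d18:-→d19:-→d20:-→d21:-→d22:-→d23:-→d24:H1  best=H1
  ? 56.157.39.15  path d0:H0→d1:-→d2:-→d3:-→d4:-→d5:-→d6:-→d7:-→d8:-→d9:-→d10:-→d11:-→d12:-→d13:-→d14:-→d15:-→d16:H0→d17:-→d18:-→d19:-→d20:H1→d21:-→d22:-→d23:-→d24:H1→d25:-→d26:-  best=H1
  ? 153.1.80.107  path d0:H0→d1:-→d2:-→d3:-→d4:H1→d5:-→d6:-→d7:-→d8:-→d9:-→d10:-→d11:H2→d12:-→d13:-→d14:-→d15:-→d16:-→d17:-→d18:-→d19:-→d20:-→d21:-→d22:-→d23:-→d24:H1  best=H1
  del 56.157.39.0/24 (clear depth 24)
  + 56.157.39.0/24 (H2) depth=24
  + 152.0.0.0/7 (H2) depth=7
  + 56.0.0.0/8 (H1) depth=8
  + 153.1.80.73/32 (H1) depth=32
  ? 153.0.0.5  path d0:H0→d1:-→d2:-→d3:-→d4:H1→d5:-→d6:-→d7:H2→d8:-→d9:-→d10:-→d11:H2→d12:-→d13:-→d14:-→d15:-  best=H2
  del 153.1.80.0/24 (clear depth 24)

== LOOKUPS ==
["H2","H0","H1","H1","H1","H2"]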